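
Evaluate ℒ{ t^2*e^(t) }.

L{e^(t)} = 1/(s - 1).
Then apply L{t^2·g(t)} = (-1)^2 d^2/ds^2[H(s)] with H(s) = 1/(s - 1):
differentiating 2 times and applying the sign gives 2/(s - 1)^3.

2/(s - 1)^3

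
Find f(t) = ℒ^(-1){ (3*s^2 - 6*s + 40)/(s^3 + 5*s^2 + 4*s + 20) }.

f(t) = 2*sin(2*t) - 2*cos(2*t) + 5*exp(-5*t)

Factor the denominator: s^3 + 5*s^2 + 4*s + 20 = (s + 5)*(s^2 + 4).
Partial fraction decomposition gives [5/(s + 5)] + [-2*s/(s^2 + 4)] + [4/(s^2 + 4)].
Invert each term: 5/(s + 5) ↔ 5e^(-5t); -2·s/(s^2 + 4) ↔ -2cos(2t); 2·2/(s^2 + 4) ↔ 2sin(2t).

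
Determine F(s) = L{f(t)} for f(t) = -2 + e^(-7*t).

Apply the Laplace transform termwise.
L{e^(-7t)} = 1/(s + 7); L{-2} = -2/s.

F(s) = 1/(s + 7) - 2/s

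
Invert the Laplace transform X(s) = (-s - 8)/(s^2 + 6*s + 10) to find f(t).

f(t) = -5*exp(-3*t)*sin(t) - exp(-3*t)*cos(t)

Complete the square in the denominator: s^2 + 6*s + 10 = (s + 3)^2 + 1^2.
Split the numerator to match: -s - 8 = -1·(s + 3) - 5·1.
Invert each term: -1·(s + 3)/((s + 3)^2 + 1) ↔ -e^(-3t)cos(t); -5·1/((s + 3)^2 + 1) ↔ -5e^(-3t)sin(t).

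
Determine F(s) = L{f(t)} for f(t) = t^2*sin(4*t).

F(s) = 8*(3*s^2 - 16)/(s^2 + 16)^3

L{sin(4t)} = 4/(s^2 + 16).
Then apply L{t^2·g(t)} = (-1)^2 d^2/ds^2[G(s)] with G(s) = 4/(s^2 + 16):
differentiating 2 times and applying the sign gives 8*(3*s^2 - 16)/(s^2 + 16)^3.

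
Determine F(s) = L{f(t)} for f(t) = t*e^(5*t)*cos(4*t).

L{cos(4t)} = s/(s^2 + 16).
Multiplying by e^(5t) shifts s → s - 5, so L{e^(5*t)*cos(4*t)} = (s - 5)/((s - 5)^2 + 16).
Then apply L{t·g(t)} = -d/ds[G(s)] with G(s) = (s - 5)/((s - 5)^2 + 16):
differentiating 1 time and applying the sign gives (s - 9)*(s - 1)/(s^2 - 10*s + 41)^2.

F(s) = (s - 9)*(s - 1)/(s^2 - 10*s + 41)^2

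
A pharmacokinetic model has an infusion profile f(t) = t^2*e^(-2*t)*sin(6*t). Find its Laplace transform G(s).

L{sin(6t)} = 6/(s^2 + 36).
Multiplying by e^(-2t) shifts s → s + 2, so L{e^(-2*t)*sin(6*t)} = 6/((s + 2)^2 + 36).
Then apply L{t^2·g(t)} = (-1)^2 d^2/ds^2[H(s)] with H(s) = 6/((s + 2)^2 + 36):
differentiating 2 times and applying the sign gives 36*(s^2 + 4*s - 8)/(s^2 + 4*s + 40)^3.

G(s) = 36*(s^2 + 4*s - 8)/(s^2 + 4*s + 40)^3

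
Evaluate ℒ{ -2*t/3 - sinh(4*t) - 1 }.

-4/(s^2 - 16) - 1/s - 2/(3*s^2)

Apply the Laplace transform termwise.
L{-1} = -1/s; (-2/3)·[L{t} = 1!/s^2 = 1/s^2]; (-1)·[L{sinh(4t)} = 4/(s^2 - 16)].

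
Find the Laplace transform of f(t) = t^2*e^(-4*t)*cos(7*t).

L{cos(7t)} = s/(s^2 + 49).
Multiplying by e^(-4t) shifts s → s + 4, so L{e^(-4*t)*cos(7*t)} = (s + 4)/((s + 4)^2 + 49).
Then apply L{t^2·g(t)} = (-1)^2 d^2/ds^2[G(s)] with G(s) = (s + 4)/((s + 4)^2 + 49):
differentiating 2 times and applying the sign gives 2*(s + 4)*(s^2 + 8*s - 131)/(s^2 + 8*s + 65)^3.

2*(s + 4)*(s^2 + 8*s - 131)/(s^2 + 8*s + 65)^3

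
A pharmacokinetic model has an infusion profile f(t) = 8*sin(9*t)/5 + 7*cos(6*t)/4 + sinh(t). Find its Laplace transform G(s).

G(s) = 7*s/(4*(s^2 + 36)) + 72/(5*(s^2 + 81)) + 1/(s^2 - 1)

By linearity of the Laplace transform, transform each term separately.
(7/4)·[L{cos(6t)} = s/(s^2 + 36)]; L{sinh(t)} = 1/(s^2 - 1); (8/5)·[L{sin(9t)} = 9/(s^2 + 81)].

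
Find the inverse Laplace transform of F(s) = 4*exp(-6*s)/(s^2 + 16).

The factor e^(-6s) signals a time shift by c = 6 (second shifting theorem).
L{sin(4t)} = 4/(s^2 + 16), so L^-1{4/(s^2 + 16)} = sin(4*t).
Hence the inverse is u(t - 6) times that function evaluated at t - 6.

Heaviside(t - 6)*(sin(4*t - 24))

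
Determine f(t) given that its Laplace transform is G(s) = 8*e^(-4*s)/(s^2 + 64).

f(t) = Heaviside(t - 4)*(sin(8*t - 32))

The factor e^(-4s) signals a time shift by c = 4 (second shifting theorem).
L{sin(8t)} = 8/(s^2 + 64), so L^-1{8/(s^2 + 64)} = sin(8*t).
Hence the inverse is u(t - 4) times that function evaluated at t - 4.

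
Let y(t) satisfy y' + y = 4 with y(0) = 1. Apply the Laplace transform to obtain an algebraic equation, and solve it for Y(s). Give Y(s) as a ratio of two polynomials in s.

Y(s) = (s + 4)/(s^2 + s)

Transform both sides with L{·}.
With L{y'} = sY - y(0) = sY - 1: the LHS transforms to (s + 1)Y - (1).
The right side is L{4} = 4/s.
So (s + 1)Y = 4/s + (1).
Solve for Y(s) and write it as one ratio of polynomials.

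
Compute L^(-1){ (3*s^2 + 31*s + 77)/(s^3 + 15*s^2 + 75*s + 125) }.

Factor the denominator: s^3 + 15*s^2 + 75*s + 125 = (s + 5)^3.
Partial fraction decomposition gives [3/(s + 5)] + [(s + 5)^(-2)] + [-3/(s + 5)^3].
Invert each term: 3/(s + 5) ↔ 3e^(-5t); 1/(s + 5)^2 ↔ t·e^(-5t); -3/(s + 5)^3 ↔ (-3/2)t^2·e^(-5t).

-3*t^2*exp(-5*t)/2 + t*exp(-5*t) + 3*exp(-5*t)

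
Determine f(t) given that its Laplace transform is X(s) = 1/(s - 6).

Since L{e^(6t)} = 1/(s - 6), the inverse is exp(6*t).

f(t) = exp(6*t)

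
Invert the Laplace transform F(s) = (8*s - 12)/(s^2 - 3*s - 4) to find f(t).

f(t) = 4*exp(4*t) + 4*exp(-t)

Factor the denominator: s^2 - 3*s - 4 = (s - 4)*(s + 1).
Partial fraction decomposition gives [4/(s - 4)] + [4/(s + 1)].
Invert each term: 4/(s - 4) ↔ 4e^(4t); 4/(s + 1) ↔ 4e^(-t).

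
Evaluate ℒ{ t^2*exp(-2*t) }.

L{e^(-2t)} = 1/(s + 2).
Then apply L{t^2·g(t)} = (-1)^2 d^2/ds^2[H(s)] with H(s) = 1/(s + 2):
differentiating 2 times and applying the sign gives 2/(s + 2)^3.

2/(s + 2)^3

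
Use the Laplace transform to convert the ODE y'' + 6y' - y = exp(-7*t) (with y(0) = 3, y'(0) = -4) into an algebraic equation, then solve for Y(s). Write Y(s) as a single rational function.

Apply the Laplace transform to the equation.
The derivative rules (L{y''} = s^2 Y - s·y(0) - y'(0) and L{y'} = sY - y(0), with y(0) = 3, y'(0) = -4) turn the left side into (s^2 + 6*s - 1)Y - (3*s + 14).
The right side is L{exp(-7*t)} = 1/(s + 7).
So (s^2 + 6*s - 1)Y = 1/(s + 7) + (3*s + 14).
Solve for Y(s) and write it as one ratio of polynomials.

Y(s) = (3*s^2 + 35*s + 99)/(s^3 + 13*s^2 + 41*s - 7)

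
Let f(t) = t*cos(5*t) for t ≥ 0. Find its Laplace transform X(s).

L{cos(5t)} = s/(s^2 + 25).
Then apply L{t·g(t)} = -d/ds[G(s)] with G(s) = s/(s^2 + 25):
differentiating 1 time and applying the sign gives (s - 5)*(s + 5)/(s^2 + 25)^2.

X(s) = (s - 5)*(s + 5)/(s^2 + 25)^2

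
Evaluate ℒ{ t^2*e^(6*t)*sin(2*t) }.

L{sin(2t)} = 2/(s^2 + 4).
Multiplying by e^(6t) shifts s → s - 6, so L{e^(6*t)*sin(2*t)} = 2/((s - 6)^2 + 4).
Then apply L{t^2·g(t)} = (-1)^2 d^2/ds^2[G(s)] with G(s) = 2/((s - 6)^2 + 4):
differentiating 2 times and applying the sign gives 4*(3*s^2 - 36*s + 104)/(s^2 - 12*s + 40)^3.

4*(3*s^2 - 36*s + 104)/(s^2 - 12*s + 40)^3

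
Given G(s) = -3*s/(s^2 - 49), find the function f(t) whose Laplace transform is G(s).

Since L{cosh(7t)} = s/(s^2 - 49), the inverse is cosh(7*t), scaled by -3.

f(t) = -3*cosh(7*t)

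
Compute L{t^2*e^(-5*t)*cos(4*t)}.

L{cos(4t)} = s/(s^2 + 16).
Multiplying by e^(-5t) shifts s → s + 5, so L{e^(-5*t)*cos(4*t)} = (s + 5)/((s + 5)^2 + 16).
Then apply L{t^2·g(t)} = (-1)^2 d^2/ds^2[G(s)] with G(s) = (s + 5)/((s + 5)^2 + 16):
differentiating 2 times and applying the sign gives 2*(s + 5)*(s^2 + 10*s - 23)/(s^2 + 10*s + 41)^3.

2*(s + 5)*(s^2 + 10*s - 23)/(s^2 + 10*s + 41)^3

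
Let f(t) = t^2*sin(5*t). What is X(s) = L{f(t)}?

L{sin(5t)} = 5/(s^2 + 25).
Then apply L{t^2·g(t)} = (-1)^2 d^2/ds^2[G(s)] with G(s) = 5/(s^2 + 25):
differentiating 2 times and applying the sign gives 10*(3*s^2 - 25)/(s^2 + 25)^3.

X(s) = 10*(3*s^2 - 25)/(s^2 + 25)^3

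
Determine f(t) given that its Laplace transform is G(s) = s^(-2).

f(t) = t

Since L{t} = 1!/s^2 = 1/s^2, the inverse is t.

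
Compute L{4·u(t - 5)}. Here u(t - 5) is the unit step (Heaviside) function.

By the second shifting theorem, L{u(t - c)·g(t - c)} = e^(-cs)·H(s) with c = 5 and H(s) = L{g(t)}.
L{4} = 4/s.

4*exp(-5*s)/s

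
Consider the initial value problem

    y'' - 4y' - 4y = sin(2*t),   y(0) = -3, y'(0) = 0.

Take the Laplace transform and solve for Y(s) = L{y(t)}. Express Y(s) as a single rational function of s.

Take the Laplace transform of both sides.
With L{y''} = s^2 Y - s·y(0) - y'(0) and L{y'} = sY - y(0), with y(0) = -3, y'(0) = 0: the LHS transforms to (s^2 - 4*s - 4)Y - (-3*s + 12).
The right side is L{sin(2*t)} = 2/(s^2 + 4).
So (s^2 - 4*s - 4)Y = 2/(s^2 + 4) + (-3*s + 12).
Isolate Y and clear denominators.

Y(s) = (-3*s^3 + 12*s^2 - 12*s + 50)/(s^4 - 4*s^3 - 16*s - 16)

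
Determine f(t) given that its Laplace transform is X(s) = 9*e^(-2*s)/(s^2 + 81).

The factor e^(-2s) signals a time shift by c = 2 (second shifting theorem).
L{sin(9t)} = 9/(s^2 + 81), so L^-1{9/(s^2 + 81)} = sin(9*t).
Hence the inverse is u(t - 2) times that function evaluated at t - 2.

f(t) = Heaviside(t - 2)*(sin(9*t - 18))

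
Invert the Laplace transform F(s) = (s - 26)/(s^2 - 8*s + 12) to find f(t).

f(t) = -5*exp(6*t) + 6*exp(2*t)

Factor the denominator: s^2 - 8*s + 12 = (s - 6)*(s - 2).
Partial fraction decomposition gives [-5/(s - 6)] + [6/(s - 2)].
Invert each term: -5/(s - 6) ↔ -5e^(6t); 6/(s - 2) ↔ 6e^(2t).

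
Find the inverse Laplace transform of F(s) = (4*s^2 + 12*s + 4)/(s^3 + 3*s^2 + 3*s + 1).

Factor the denominator: s^3 + 3*s^2 + 3*s + 1 = (s + 1)^3.
Partial fraction decomposition gives [4/(s + 1)] + [4/(s + 1)^2] + [-4/(s + 1)^3].
Invert each term: 4/(s + 1) ↔ 4e^(-t); 4/(s + 1)^2 ↔ 4t·e^(-t); -4/(s + 1)^3 ↔ (-2)t^2·e^(-t).

-2*t^2*exp(-t) + 4*t*exp(-t) + 4*exp(-t)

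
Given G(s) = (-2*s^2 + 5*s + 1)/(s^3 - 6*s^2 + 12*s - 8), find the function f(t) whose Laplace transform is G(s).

f(t) = 3*t^2*exp(2*t)/2 - 3*t*exp(2*t) - 2*exp(2*t)

Factor the denominator: s^3 - 6*s^2 + 12*s - 8 = (s - 2)^3.
Partial fraction decomposition gives [-2/(s - 2)] + [-3/(s - 2)^2] + [3/(s - 2)^3].
Invert each term: -2/(s - 2) ↔ -2e^(2t); -3/(s - 2)^2 ↔ -3t·e^(2t); 3/(s - 2)^3 ↔ (3/2)t^2·e^(2t).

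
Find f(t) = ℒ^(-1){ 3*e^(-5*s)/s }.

f(t) = Heaviside(t - 5)*(3)

The factor e^(-5s) signals a time shift by c = 5 (second shifting theorem).
L{3} = 3/s, so L^-1{3/s} = 3.
Hence the inverse is u(t - 5) times that function evaluated at t - 5.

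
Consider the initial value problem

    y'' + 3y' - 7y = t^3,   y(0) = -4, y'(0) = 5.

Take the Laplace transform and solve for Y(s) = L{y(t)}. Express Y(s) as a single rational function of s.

Laplace-transform each side.
With L{y''} = s^2 Y - s·y(0) - y'(0) and L{y'} = sY - y(0), with y(0) = -4, y'(0) = 5: the LHS transforms to (s^2 + 3*s - 7)Y - (-4*s - 7).
The right side is L{t^3} = 6/s^4.
So (s^2 + 3*s - 7)Y = 6/s^4 + (-4*s - 7).
Divide through and combine into a single rational function.

Y(s) = (-4*s^5 - 7*s^4 + 6)/(s^6 + 3*s^5 - 7*s^4)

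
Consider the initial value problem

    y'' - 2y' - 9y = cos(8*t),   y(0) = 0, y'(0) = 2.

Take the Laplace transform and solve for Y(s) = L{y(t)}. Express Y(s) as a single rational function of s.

Y(s) = (2*s^2 + s + 128)/(s^4 - 2*s^3 + 55*s^2 - 128*s - 576)

Take the Laplace transform of both sides.
The derivative rules (L{y''} = s^2 Y - s·y(0) - y'(0) and L{y'} = sY - y(0), with y(0) = 0, y'(0) = 2) turn the left side into (s^2 - 2*s - 9)Y - (2).
The right side is L{cos(8*t)} = s/(s^2 + 64).
So (s^2 - 2*s - 9)Y = s/(s^2 + 64) + (2).
Isolate Y and clear denominators.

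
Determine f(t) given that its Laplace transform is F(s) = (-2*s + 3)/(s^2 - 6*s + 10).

Complete the square in the denominator: s^2 - 6*s + 10 = (s - 3)^2 + 1^2.
Split the numerator to match: -2*s + 3 = -2·(s - 3) - 3·1.
Invert each term: -2·(s - 3)/((s - 3)^2 + 1) ↔ -2e^(3t)cos(t); -3·1/((s - 3)^2 + 1) ↔ -3e^(3t)sin(t).

f(t) = -3*exp(3*t)*sin(t) - 2*exp(3*t)*cos(t)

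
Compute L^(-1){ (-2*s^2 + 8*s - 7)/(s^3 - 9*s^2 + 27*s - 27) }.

-t^2*exp(3*t)/2 - 4*t*exp(3*t) - 2*exp(3*t)

Factor the denominator: s^3 - 9*s^2 + 27*s - 27 = (s - 3)^3.
Partial fraction decomposition gives [-2/(s - 3)] + [-4/(s - 3)^2] + [-1/(s - 3)^3].
Invert each term: -2/(s - 3) ↔ -2e^(3t); -4/(s - 3)^2 ↔ -4t·e^(3t); -1/(s - 3)^3 ↔ (-1/2)t^2·e^(3t).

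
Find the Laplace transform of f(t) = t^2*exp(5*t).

2/(s - 5)^3

L{e^(5t)} = 1/(s - 5).
Then apply L{t^2·g(t)} = (-1)^2 d^2/ds^2[H(s)] with H(s) = 1/(s - 5):
differentiating 2 times and applying the sign gives 2/(s - 5)^3.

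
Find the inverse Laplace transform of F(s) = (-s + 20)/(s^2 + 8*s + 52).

Complete the square in the denominator: s^2 + 8*s + 52 = (s + 4)^2 + 6^2.
Split the numerator to match: -s + 20 = -1·(s + 4) + 4·6.
Invert each term: -1·(s + 4)/((s + 4)^2 + 36) ↔ -e^(-4t)cos(6t); 4·6/((s + 4)^2 + 36) ↔ 4e^(-4t)sin(6t).

4*exp(-4*t)*sin(6*t) - exp(-4*t)*cos(6*t)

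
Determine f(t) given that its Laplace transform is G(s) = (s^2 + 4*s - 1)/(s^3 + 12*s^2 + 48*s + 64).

f(t) = -t^2*exp(-4*t)/2 - 4*t*exp(-4*t) + exp(-4*t)

Factor the denominator: s^3 + 12*s^2 + 48*s + 64 = (s + 4)^3.
Partial fraction decomposition gives [1/(s + 4)] + [-4/(s + 4)^2] + [-1/(s + 4)^3].
Invert each term: 1/(s + 4) ↔ e^(-4t); -4/(s + 4)^2 ↔ -4t·e^(-4t); -1/(s + 4)^3 ↔ (-1/2)t^2·e^(-4t).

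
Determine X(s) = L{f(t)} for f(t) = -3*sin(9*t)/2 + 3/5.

By linearity of the Laplace transform, transform each term separately.
L{3/5} = (3/5)/s; (-3/2)·[L{sin(9t)} = 9/(s^2 + 81)].

X(s) = -27/(2*(s^2 + 81)) + 3/(5*s)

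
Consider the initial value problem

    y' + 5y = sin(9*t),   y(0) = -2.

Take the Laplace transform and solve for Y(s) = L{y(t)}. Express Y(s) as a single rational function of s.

Laplace-transform each side.
The derivative rules (L{y'} = sY - y(0) = sY - (-2)) turn the left side into (s + 5)Y - (-2).
The right side is L{sin(9*t)} = 9/(s^2 + 81).
So (s + 5)Y = 9/(s^2 + 81) + (-2).
Isolate Y and clear denominators.

Y(s) = (-2*s^2 - 153)/(s^3 + 5*s^2 + 81*s + 405)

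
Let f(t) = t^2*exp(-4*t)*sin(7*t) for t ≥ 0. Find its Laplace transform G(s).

L{sin(7t)} = 7/(s^2 + 49).
Multiplying by e^(-4t) shifts s → s + 4, so L{exp(-4*t)*sin(7*t)} = 7/((s + 4)^2 + 49).
Then apply L{t^2·g(t)} = (-1)^2 d^2/ds^2[H(s)] with H(s) = 7/((s + 4)^2 + 49):
differentiating 2 times and applying the sign gives 14*(3*s^2 + 24*s - 1)/(s^2 + 8*s + 65)^3.

G(s) = 14*(3*s^2 + 24*s - 1)/(s^2 + 8*s + 65)^3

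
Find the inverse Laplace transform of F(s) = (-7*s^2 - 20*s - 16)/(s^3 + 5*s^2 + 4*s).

Factor the denominator: s^3 + 5*s^2 + 4*s = s*(s + 1)*(s + 4).
Partial fraction decomposition gives [-4/s] + [1/(s + 1)] + [-4/(s + 4)].
Invert each term: -4/(s - 0) ↔ -4e^(0t); 1/(s + 1) ↔ e^(-t); -4/(s + 4) ↔ -4e^(-4t).

-4 + exp(-t) - 4*exp(-4*t)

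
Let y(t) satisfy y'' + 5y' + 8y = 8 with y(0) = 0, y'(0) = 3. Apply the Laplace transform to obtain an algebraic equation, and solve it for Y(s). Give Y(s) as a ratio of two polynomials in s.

Y(s) = (3*s + 8)/(s^3 + 5*s^2 + 8*s)

Laplace-transform each side.
Using L{y''} = s^2 Y - s·y(0) - y'(0) and L{y'} = sY - y(0), with y(0) = 0, y'(0) = 3, the left side becomes (s^2 + 5*s + 8)Y - (3).
The right side is L{8} = 8/s.
So (s^2 + 5*s + 8)Y = 8/s + (3).
Solve for Y(s) and write it as one ratio of polynomials.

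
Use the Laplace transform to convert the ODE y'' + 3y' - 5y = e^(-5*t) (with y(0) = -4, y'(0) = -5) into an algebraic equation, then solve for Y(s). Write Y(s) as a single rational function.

Apply the Laplace transform to the equation.
Using L{y''} = s^2 Y - s·y(0) - y'(0) and L{y'} = sY - y(0), with y(0) = -4, y'(0) = -5, the left side becomes (s^2 + 3*s - 5)Y - (-4*s - 17).
The right side is L{e^(-5*t)} = 1/(s + 5).
So (s^2 + 3*s - 5)Y = 1/(s + 5) + (-4*s - 17).
Divide through and combine into a single rational function.

Y(s) = (-4*s^2 - 37*s - 84)/(s^3 + 8*s^2 + 10*s - 25)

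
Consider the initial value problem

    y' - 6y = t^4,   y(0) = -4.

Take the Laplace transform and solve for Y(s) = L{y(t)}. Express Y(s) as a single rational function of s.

Y(s) = (-4*s^5 + 24)/(s^6 - 6*s^5)

Apply the Laplace transform to the equation.
With L{y'} = sY - y(0) = sY - (-4): the LHS transforms to (s - 6)Y - (-4).
The right side is L{t^4} = 24/s^5.
So (s - 6)Y = 24/s^5 + (-4).
Divide through and combine into a single rational function.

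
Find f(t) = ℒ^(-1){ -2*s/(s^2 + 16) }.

Since L{cos(4t)} = s/(s^2 + 16), the inverse is cos(4*t), scaled by -2.

f(t) = -2*cos(4*t)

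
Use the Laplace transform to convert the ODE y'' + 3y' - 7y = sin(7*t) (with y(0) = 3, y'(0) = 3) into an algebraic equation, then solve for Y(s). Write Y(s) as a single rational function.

Y(s) = (3*s^3 + 12*s^2 + 147*s + 595)/(s^4 + 3*s^3 + 42*s^2 + 147*s - 343)

Apply the Laplace transform to the equation.
The derivative rules (L{y''} = s^2 Y - s·y(0) - y'(0) and L{y'} = sY - y(0), with y(0) = 3, y'(0) = 3) turn the left side into (s^2 + 3*s - 7)Y - (3*s + 12).
The right side is L{sin(7*t)} = 7/(s^2 + 49).
So (s^2 + 3*s - 7)Y = 7/(s^2 + 49) + (3*s + 12).
Isolate Y and clear denominators.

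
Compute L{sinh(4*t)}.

4/(s^2 - 16)

L{sinh(4t)} = 4/(s^2 - 16).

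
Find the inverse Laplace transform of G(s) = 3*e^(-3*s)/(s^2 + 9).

Heaviside(t - 3)*(sin(3*t - 9))

The factor e^(-3s) signals a time shift by c = 3 (second shifting theorem).
L{sin(3t)} = 3/(s^2 + 9), so L^-1{3/(s^2 + 9)} = sin(3*t).
Hence the inverse is u(t - 3) times that function evaluated at t - 3.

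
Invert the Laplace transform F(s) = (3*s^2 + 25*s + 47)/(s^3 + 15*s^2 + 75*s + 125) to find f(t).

Factor the denominator: s^3 + 15*s^2 + 75*s + 125 = (s + 5)^3.
Partial fraction decomposition gives [3/(s + 5)] + [-5/(s + 5)^2] + [-3/(s + 5)^3].
Invert each term: 3/(s + 5) ↔ 3e^(-5t); -5/(s + 5)^2 ↔ -5t·e^(-5t); -3/(s + 5)^3 ↔ (-3/2)t^2·e^(-5t).

f(t) = -3*t^2*exp(-5*t)/2 - 5*t*exp(-5*t) + 3*exp(-5*t)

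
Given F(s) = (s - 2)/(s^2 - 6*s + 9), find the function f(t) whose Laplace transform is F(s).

Factor the denominator: s^2 - 6*s + 9 = (s - 3)^2.
Partial fraction decomposition gives [1/(s - 3)] + [(s - 3)^(-2)].
Invert each term: 1/(s - 3) ↔ e^(3t); 1/(s - 3)^2 ↔ t·e^(3t).

f(t) = t*exp(3*t) + exp(3*t)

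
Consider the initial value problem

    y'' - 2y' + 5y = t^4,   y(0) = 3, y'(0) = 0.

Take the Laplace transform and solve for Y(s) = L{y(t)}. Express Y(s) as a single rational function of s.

Apply the Laplace transform to the equation.
The derivative rules (L{y''} = s^2 Y - s·y(0) - y'(0) and L{y'} = sY - y(0), with y(0) = 3, y'(0) = 0) turn the left side into (s^2 - 2*s + 5)Y - (3*s - 6).
The right side is L{t^4} = 24/s^5.
So (s^2 - 2*s + 5)Y = 24/s^5 + (3*s - 6).
Divide through and combine into a single rational function.

Y(s) = (3*s^6 - 6*s^5 + 24)/(s^7 - 2*s^6 + 5*s^5)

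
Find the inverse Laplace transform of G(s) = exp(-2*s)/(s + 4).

Heaviside(t - 2)*(exp(-4*t + 8))

The factor e^(-2s) signals a time shift by c = 2 (second shifting theorem).
L{e^(-4t)} = 1/(s + 4), so L^-1{1/(s + 4)} = exp(-4*t).
Hence the inverse is u(t - 2) times that function evaluated at t - 2.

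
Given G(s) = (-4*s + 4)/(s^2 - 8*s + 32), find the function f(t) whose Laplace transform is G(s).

Complete the square in the denominator: s^2 - 8*s + 32 = (s - 4)^2 + 4^2.
Split the numerator to match: -4*s + 4 = -4·(s - 4) - 3·4.
Invert each term: -4·(s - 4)/((s - 4)^2 + 16) ↔ -4e^(4t)cos(4t); -3·4/((s - 4)^2 + 16) ↔ -3e^(4t)sin(4t).

f(t) = -3*exp(4*t)*sin(4*t) - 4*exp(4*t)*cos(4*t)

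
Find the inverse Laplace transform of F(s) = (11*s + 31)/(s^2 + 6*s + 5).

5*exp(-t) + 6*exp(-5*t)

Factor the denominator: s^2 + 6*s + 5 = (s + 1)*(s + 5).
Partial fraction decomposition gives [5/(s + 1)] + [6/(s + 5)].
Invert each term: 5/(s + 1) ↔ 5e^(-t); 6/(s + 5) ↔ 6e^(-5t).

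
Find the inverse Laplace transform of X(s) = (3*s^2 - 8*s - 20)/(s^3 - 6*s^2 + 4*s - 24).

Factor the denominator: s^3 - 6*s^2 + 4*s - 24 = (s - 6)*(s^2 + 4).
Partial fraction decomposition gives [1/(s - 6)] + [2*s/(s^2 + 4)] + [4/(s^2 + 4)].
Invert each term: 1/(s - 6) ↔ e^(6t); 2·s/(s^2 + 4) ↔ 2cos(2t); 2·2/(s^2 + 4) ↔ 2sin(2t).

exp(6*t) + 2*sin(2*t) + 2*cos(2*t)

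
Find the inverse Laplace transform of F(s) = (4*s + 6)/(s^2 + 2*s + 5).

exp(-t)*sin(2*t) + 4*exp(-t)*cos(2*t)

Complete the square in the denominator: s^2 + 2*s + 5 = (s + 1)^2 + 2^2.
Split the numerator to match: 4*s + 6 = 4·(s + 1) + 1·2.
Invert each term: 4·(s + 1)/((s + 1)^2 + 4) ↔ 4e^(-t)cos(2t); 1·2/((s + 1)^2 + 4) ↔ e^(-t)sin(2t).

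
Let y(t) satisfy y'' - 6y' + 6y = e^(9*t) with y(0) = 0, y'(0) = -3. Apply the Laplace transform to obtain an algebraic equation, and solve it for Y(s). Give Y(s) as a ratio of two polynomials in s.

Y(s) = (-3*s + 28)/(s^3 - 15*s^2 + 60*s - 54)

Take the Laplace transform of both sides.
With L{y''} = s^2 Y - s·y(0) - y'(0) and L{y'} = sY - y(0), with y(0) = 0, y'(0) = -3: the LHS transforms to (s^2 - 6*s + 6)Y - (-3).
The right side is L{e^(9*t)} = 1/(s - 9).
So (s^2 - 6*s + 6)Y = 1/(s - 9) + (-3).
Isolate Y and clear denominators.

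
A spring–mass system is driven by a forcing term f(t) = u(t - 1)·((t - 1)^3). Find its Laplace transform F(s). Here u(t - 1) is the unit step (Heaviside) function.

F(s) = 6*exp(-s)/s^4

By the second shifting theorem, L{u(t - c)·g(t - c)} = e^(-cs)·G(s) with c = 1 and G(s) = L{g(t)}.
L{t^3} = 3!/s^4 = 6/s^4.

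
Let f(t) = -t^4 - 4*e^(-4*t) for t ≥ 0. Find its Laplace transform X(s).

X(s) = -4/(s + 4) - 24/s^5

Apply the Laplace transform termwise.
(-4)·[L{e^(-4t)} = 1/(s + 4)]; (-1)·[L{t^4} = 4!/s^5 = 24/s^5].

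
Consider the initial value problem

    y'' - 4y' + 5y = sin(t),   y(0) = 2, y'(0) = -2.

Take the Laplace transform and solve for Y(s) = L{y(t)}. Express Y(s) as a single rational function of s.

Laplace-transform each side.
Using L{y''} = s^2 Y - s·y(0) - y'(0) and L{y'} = sY - y(0), with y(0) = 2, y'(0) = -2, the left side becomes (s^2 - 4*s + 5)Y - (2*s - 10).
The right side is L{sin(t)} = 1/(s^2 + 1).
So (s^2 - 4*s + 5)Y = 1/(s^2 + 1) + (2*s - 10).
Solve for Y(s) and write it as one ratio of polynomials.

Y(s) = (2*s^3 - 10*s^2 + 2*s - 9)/(s^4 - 4*s^3 + 6*s^2 - 4*s + 5)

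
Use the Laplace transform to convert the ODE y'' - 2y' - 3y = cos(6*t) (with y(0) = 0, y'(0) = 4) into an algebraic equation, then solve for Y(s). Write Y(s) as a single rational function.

Y(s) = (4*s^2 + s + 144)/(s^4 - 2*s^3 + 33*s^2 - 72*s - 108)

Take the Laplace transform of both sides.
Using L{y''} = s^2 Y - s·y(0) - y'(0) and L{y'} = sY - y(0), with y(0) = 0, y'(0) = 4, the left side becomes (s^2 - 2*s - 3)Y - (4).
The right side is L{cos(6*t)} = s/(s^2 + 36).
So (s^2 - 2*s - 3)Y = s/(s^2 + 36) + (4).
Solve for Y(s) and write it as one ratio of polynomials.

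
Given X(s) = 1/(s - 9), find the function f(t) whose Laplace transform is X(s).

Since L{e^(9t)} = 1/(s - 9), the inverse is exp(9*t).

f(t) = exp(9*t)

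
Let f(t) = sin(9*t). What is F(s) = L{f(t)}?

L{sin(9t)} = 9/(s^2 + 81).

F(s) = 9/(s^2 + 81)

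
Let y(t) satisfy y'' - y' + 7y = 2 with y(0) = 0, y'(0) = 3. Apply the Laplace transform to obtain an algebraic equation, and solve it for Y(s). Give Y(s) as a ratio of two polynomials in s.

Y(s) = (3*s + 2)/(s^3 - s^2 + 7*s)

Laplace-transform each side.
With L{y''} = s^2 Y - s·y(0) - y'(0) and L{y'} = sY - y(0), with y(0) = 0, y'(0) = 3: the LHS transforms to (s^2 - s + 7)Y - (3).
The right side is L{2} = 2/s.
So (s^2 - s + 7)Y = 2/s + (3).
Isolate Y and clear denominators.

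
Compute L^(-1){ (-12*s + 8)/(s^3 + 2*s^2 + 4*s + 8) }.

Factor the denominator: s^3 + 2*s^2 + 4*s + 8 = (s + 2)*(s^2 + 4).
Partial fraction decomposition gives [4/(s + 2)] + [-4*s/(s^2 + 4)] + [-4/(s^2 + 4)].
Invert each term: 4/(s + 2) ↔ 4e^(-2t); -4·s/(s^2 + 4) ↔ -4cos(2t); -2·2/(s^2 + 4) ↔ -2sin(2t).

-2*sin(2*t) - 4*cos(2*t) + 4*exp(-2*t)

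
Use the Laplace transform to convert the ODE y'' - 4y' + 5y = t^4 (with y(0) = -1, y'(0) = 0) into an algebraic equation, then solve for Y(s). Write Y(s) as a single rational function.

Y(s) = (-s^6 + 4*s^5 + 24)/(s^7 - 4*s^6 + 5*s^5)

Transform both sides with L{·}.
With L{y''} = s^2 Y - s·y(0) - y'(0) and L{y'} = sY - y(0), with y(0) = -1, y'(0) = 0: the LHS transforms to (s^2 - 4*s + 5)Y - (-s + 4).
The right side is L{t^4} = 24/s^5.
So (s^2 - 4*s + 5)Y = 24/s^5 + (-s + 4).
Solve for Y(s) and write it as one ratio of polynomials.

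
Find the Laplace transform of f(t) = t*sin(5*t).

L{sin(5t)} = 5/(s^2 + 25).
Then apply L{t·g(t)} = -d/ds[H(s)] with H(s) = 5/(s^2 + 25):
differentiating 1 time and applying the sign gives 10*s/(s^2 + 25)^2.

10*s/(s^2 + 25)^2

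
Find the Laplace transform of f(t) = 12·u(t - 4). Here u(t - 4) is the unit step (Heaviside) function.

By the second shifting theorem, L{u(t - c)·g(t - c)} = e^(-cs)·H(s) with c = 4 and H(s) = L{g(t)}.
L{12} = 12/s.

12*exp(-4*s)/s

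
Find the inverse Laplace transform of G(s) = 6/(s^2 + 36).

sin(6*t)

Since L{sin(6t)} = 6/(s^2 + 36), the inverse is sin(6*t).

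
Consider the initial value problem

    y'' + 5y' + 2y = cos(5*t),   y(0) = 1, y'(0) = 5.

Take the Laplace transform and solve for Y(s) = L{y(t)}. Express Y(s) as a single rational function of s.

Transform both sides with L{·}.
The derivative rules (L{y''} = s^2 Y - s·y(0) - y'(0) and L{y'} = sY - y(0), with y(0) = 1, y'(0) = 5) turn the left side into (s^2 + 5*s + 2)Y - (s + 10).
The right side is L{cos(5*t)} = s/(s^2 + 25).
So (s^2 + 5*s + 2)Y = s/(s^2 + 25) + (s + 10).
Divide through and combine into a single rational function.

Y(s) = (s^3 + 10*s^2 + 26*s + 250)/(s^4 + 5*s^3 + 27*s^2 + 125*s + 50)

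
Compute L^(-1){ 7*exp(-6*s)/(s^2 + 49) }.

The factor e^(-6s) signals a time shift by c = 6 (second shifting theorem).
L{sin(7t)} = 7/(s^2 + 49), so L^-1{7/(s^2 + 49)} = sin(7*t).
Hence the inverse is u(t - 6) times that function evaluated at t - 6.

Heaviside(t - 6)*(sin(7*t - 42))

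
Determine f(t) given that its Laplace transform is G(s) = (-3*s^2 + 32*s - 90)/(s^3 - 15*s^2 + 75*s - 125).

Factor the denominator: s^3 - 15*s^2 + 75*s - 125 = (s - 5)^3.
Partial fraction decomposition gives [-3/(s - 5)] + [2/(s - 5)^2] + [-5/(s - 5)^3].
Invert each term: -3/(s - 5) ↔ -3e^(5t); 2/(s - 5)^2 ↔ 2t·e^(5t); -5/(s - 5)^3 ↔ (-5/2)t^2·e^(5t).

f(t) = -5*t^2*exp(5*t)/2 + 2*t*exp(5*t) - 3*exp(5*t)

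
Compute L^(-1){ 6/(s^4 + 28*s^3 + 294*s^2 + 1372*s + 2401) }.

Rewrite the denominator: s^4 + 28*s^3 + 294*s^2 + 1372*s + 2401 = (s + 7)^4.
The form in (s + 7) signals a first-shifting-theorem factor e^(-7t).
Since L{t^3} = 3!/s^4 = 6/s^4, the inverse is t^3*e^(-7*t).

t^3*exp(-7*t)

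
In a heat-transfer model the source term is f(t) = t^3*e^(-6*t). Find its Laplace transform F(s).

L{t^3} = 3!/s^4 = 6/s^4.
By the first shifting theorem, multiplying by e^(-6t) replaces s with s + 6.

F(s) = 6/(s + 6)^4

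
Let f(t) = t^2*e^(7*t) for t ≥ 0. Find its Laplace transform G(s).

L{e^(7t)} = 1/(s - 7).
Then apply L{t^2·g(t)} = (-1)^2 d^2/ds^2[H(s)] with H(s) = 1/(s - 7):
differentiating 2 times and applying the sign gives 2/(s - 7)^3.

G(s) = 2/(s - 7)^3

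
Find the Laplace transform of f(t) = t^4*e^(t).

L{t^4} = 4!/s^5 = 24/s^5.
By the first shifting theorem, multiplying by e^(t) replaces s with s - 1.

24/(s - 1)^5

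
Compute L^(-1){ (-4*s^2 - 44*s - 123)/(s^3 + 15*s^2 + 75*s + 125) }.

-3*t^2*exp(-5*t)/2 - 4*t*exp(-5*t) - 4*exp(-5*t)

Factor the denominator: s^3 + 15*s^2 + 75*s + 125 = (s + 5)^3.
Partial fraction decomposition gives [-4/(s + 5)] + [-4/(s + 5)^2] + [-3/(s + 5)^3].
Invert each term: -4/(s + 5) ↔ -4e^(-5t); -4/(s + 5)^2 ↔ -4t·e^(-5t); -3/(s + 5)^3 ↔ (-3/2)t^2·e^(-5t).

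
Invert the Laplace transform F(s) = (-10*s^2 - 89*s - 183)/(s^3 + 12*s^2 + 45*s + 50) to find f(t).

Factor the denominator: s^3 + 12*s^2 + 45*s + 50 = (s + 2)*(s + 5)^2.
Partial fraction decomposition gives [-5/(s + 5)] + [-4/(s + 5)^2] + [-5/(s + 2)].
Invert each term: -5/(s + 5) ↔ -5e^(-5t); -4/(s + 5)^2 ↔ -4t·e^(-5t); -5/(s + 2) ↔ -5e^(-2t).

f(t) = -4*t*exp(-5*t) - 5*exp(-2*t) - 5*exp(-5*t)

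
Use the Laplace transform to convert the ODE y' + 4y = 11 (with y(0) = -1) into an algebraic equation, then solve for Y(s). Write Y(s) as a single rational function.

Y(s) = (-s + 11)/(s^2 + 4*s)

Apply the Laplace transform to the equation.
Using L{y'} = sY - y(0) = sY - (-1), the left side becomes (s + 4)Y - (-1).
The right side is L{11} = 11/s.
So (s + 4)Y = 11/s + (-1).
Isolate Y and clear denominators.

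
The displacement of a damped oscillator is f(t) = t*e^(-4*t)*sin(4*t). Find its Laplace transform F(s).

L{sin(4t)} = 4/(s^2 + 16).
Multiplying by e^(-4t) shifts s → s + 4, so L{e^(-4*t)*sin(4*t)} = 4/((s + 4)^2 + 16).
Then apply L{t·g(t)} = -d/ds[G(s)] with G(s) = 4/((s + 4)^2 + 16):
differentiating 1 time and applying the sign gives 8*(s + 4)/(s^2 + 8*s + 32)^2.

F(s) = 8*(s + 4)/(s^2 + 8*s + 32)^2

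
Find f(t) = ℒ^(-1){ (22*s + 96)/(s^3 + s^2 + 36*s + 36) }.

f(t) = 4*sin(6*t) - 2*cos(6*t) + 2*exp(-t)

Factor the denominator: s^3 + s^2 + 36*s + 36 = (s + 1)*(s^2 + 36).
Partial fraction decomposition gives [2/(s + 1)] + [-2*s/(s^2 + 36)] + [24/(s^2 + 36)].
Invert each term: 2/(s + 1) ↔ 2e^(-t); -2·s/(s^2 + 36) ↔ -2cos(6t); 4·6/(s^2 + 36) ↔ 4sin(6t).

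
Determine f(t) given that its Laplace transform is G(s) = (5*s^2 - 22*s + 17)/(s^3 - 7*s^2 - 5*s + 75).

Factor the denominator: s^3 - 7*s^2 - 5*s + 75 = (s - 5)^2*(s + 3).
Partial fraction decomposition gives [3/(s - 5)] + [4/(s - 5)^2] + [2/(s + 3)].
Invert each term: 3/(s - 5) ↔ 3e^(5t); 4/(s - 5)^2 ↔ 4t·e^(5t); 2/(s + 3) ↔ 2e^(-3t).

f(t) = 4*t*exp(5*t) + 3*exp(5*t) + 2*exp(-3*t)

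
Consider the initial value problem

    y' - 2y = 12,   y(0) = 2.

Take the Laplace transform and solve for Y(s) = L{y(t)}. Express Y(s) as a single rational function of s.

Y(s) = (2*s + 12)/(s^2 - 2*s)

Take the Laplace transform of both sides.
The derivative rules (L{y'} = sY - y(0) = sY - 2) turn the left side into (s - 2)Y - (2).
The right side is L{12} = 12/s.
So (s - 2)Y = 12/s + (2).
Solve for Y(s) and write it as one ratio of polynomials.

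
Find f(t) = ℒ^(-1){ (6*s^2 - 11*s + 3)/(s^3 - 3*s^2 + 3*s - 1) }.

Factor the denominator: s^3 - 3*s^2 + 3*s - 1 = (s - 1)^3.
Partial fraction decomposition gives [6/(s - 1)] + [(s - 1)^(-2)] + [-2/(s - 1)^3].
Invert each term: 6/(s - 1) ↔ 6e^(t); 1/(s - 1)^2 ↔ t·e^(t); -2/(s - 1)^3 ↔ (-1)t^2·e^(t).

f(t) = -t^2*exp(t) + t*exp(t) + 6*exp(t)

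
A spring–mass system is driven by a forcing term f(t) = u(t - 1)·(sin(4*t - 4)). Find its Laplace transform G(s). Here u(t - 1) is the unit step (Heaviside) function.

By the second shifting theorem, L{u(t - c)·g(t - c)} = e^(-cs)·H(s) with c = 1 and H(s) = L{g(t)}.
L{sin(4t)} = 4/(s^2 + 16).

G(s) = 4*exp(-s)/(s^2 + 16)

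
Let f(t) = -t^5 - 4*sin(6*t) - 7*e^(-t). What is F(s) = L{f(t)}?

F(s) = -24/(s^2 + 36) - 7/(s + 1) - 120/s^6

Apply the Laplace transform termwise.
(-4)·[L{sin(6t)} = 6/(s^2 + 36)]; (-1)·[L{t^5} = 5!/s^6 = 120/s^6]; (-7)·[L{e^(-t)} = 1/(s + 1)].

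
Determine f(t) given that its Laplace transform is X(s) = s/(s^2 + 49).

f(t) = cos(7*t)

Since L{cos(7t)} = s/(s^2 + 49), the inverse is cos(7*t).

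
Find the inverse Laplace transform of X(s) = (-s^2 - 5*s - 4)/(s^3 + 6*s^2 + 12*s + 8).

Factor the denominator: s^3 + 6*s^2 + 12*s + 8 = (s + 2)^3.
Partial fraction decomposition gives [-1/(s + 2)] + [-1/(s + 2)^2] + [2/(s + 2)^3].
Invert each term: -1/(s + 2) ↔ -e^(-2t); -1/(s + 2)^2 ↔ -t·e^(-2t); 2/(s + 2)^3 ↔ (1)t^2·e^(-2t).

t^2*exp(-2*t) - t*exp(-2*t) - exp(-2*t)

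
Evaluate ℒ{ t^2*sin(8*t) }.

L{sin(8t)} = 8/(s^2 + 64).
Then apply L{t^2·g(t)} = (-1)^2 d^2/ds^2[G(s)] with G(s) = 8/(s^2 + 64):
differentiating 2 times and applying the sign gives 16*(3*s^2 - 64)/(s^2 + 64)^3.

16*(3*s^2 - 64)/(s^2 + 64)^3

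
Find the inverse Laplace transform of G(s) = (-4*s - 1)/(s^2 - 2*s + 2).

Complete the square in the denominator: s^2 - 2*s + 2 = (s - 1)^2 + 1^2.
Split the numerator to match: -4*s - 1 = -4·(s - 1) - 5·1.
Invert each term: -4·(s - 1)/((s - 1)^2 + 1) ↔ -4e^(t)cos(t); -5·1/((s - 1)^2 + 1) ↔ -5e^(t)sin(t).

-5*exp(t)*sin(t) - 4*exp(t)*cos(t)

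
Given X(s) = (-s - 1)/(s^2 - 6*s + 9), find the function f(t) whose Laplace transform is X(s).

Factor the denominator: s^2 - 6*s + 9 = (s - 3)^2.
Partial fraction decomposition gives [-1/(s - 3)] + [-4/(s - 3)^2].
Invert each term: -1/(s - 3) ↔ -e^(3t); -4/(s - 3)^2 ↔ -4t·e^(3t).

f(t) = -4*t*exp(3*t) - exp(3*t)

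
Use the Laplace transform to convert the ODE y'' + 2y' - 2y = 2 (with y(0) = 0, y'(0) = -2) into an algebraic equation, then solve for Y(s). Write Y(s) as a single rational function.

Take the Laplace transform of both sides.
Using L{y''} = s^2 Y - s·y(0) - y'(0) and L{y'} = sY - y(0), with y(0) = 0, y'(0) = -2, the left side becomes (s^2 + 2*s - 2)Y - (-2).
The right side is L{2} = 2/s.
So (s^2 + 2*s - 2)Y = 2/s + (-2).
Isolate Y and clear denominators.

Y(s) = (-2*s + 2)/(s^3 + 2*s^2 - 2*s)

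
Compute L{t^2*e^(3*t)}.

2/(s - 3)^3

L{t^2} = 2!/s^3 = 2/s^3.
By the first shifting theorem, multiplying by e^(3t) replaces s with s - 3.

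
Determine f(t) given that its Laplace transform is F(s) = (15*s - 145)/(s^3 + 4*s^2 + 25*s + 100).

f(t) = -sin(5*t) + 5*cos(5*t) - 5*exp(-4*t)

Factor the denominator: s^3 + 4*s^2 + 25*s + 100 = (s + 4)*(s^2 + 25).
Partial fraction decomposition gives [-5/(s + 4)] + [5*s/(s^2 + 25)] + [-5/(s^2 + 25)].
Invert each term: -5/(s + 4) ↔ -5e^(-4t); 5·s/(s^2 + 25) ↔ 5cos(5t); -1·5/(s^2 + 25) ↔ -sin(5t).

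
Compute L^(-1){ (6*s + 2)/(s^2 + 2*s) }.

1 + 5*exp(-2*t)

Factor the denominator: s^2 + 2*s = s*(s + 2).
Partial fraction decomposition gives [5/(s + 2)] + [1/s].
Invert each term: 5/(s + 2) ↔ 5e^(-2t); 1/(s - 0) ↔ e^(0t).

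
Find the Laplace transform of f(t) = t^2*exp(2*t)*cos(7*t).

L{cos(7t)} = s/(s^2 + 49).
Multiplying by e^(2t) shifts s → s - 2, so L{exp(2*t)*cos(7*t)} = (s - 2)/((s - 2)^2 + 49).
Then apply L{t^2·g(t)} = (-1)^2 d^2/ds^2[G(s)] with G(s) = (s - 2)/((s - 2)^2 + 49):
differentiating 2 times and applying the sign gives 2*(s - 2)*(s^2 - 4*s - 143)/(s^2 - 4*s + 53)^3.

2*(s - 2)*(s^2 - 4*s - 143)/(s^2 - 4*s + 53)^3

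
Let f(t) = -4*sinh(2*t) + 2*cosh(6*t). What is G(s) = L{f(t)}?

The transform is linear, so treat each term independently.
(-4)·[L{sinh(2t)} = 2/(s^2 - 4)]; (2)·[L{cosh(6t)} = s/(s^2 - 36)].

G(s) = 2*s/(s^2 - 36) - 8/(s^2 - 4)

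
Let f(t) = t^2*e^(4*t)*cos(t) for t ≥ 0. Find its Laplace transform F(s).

L{cos(t)} = s/(s^2 + 1).
Multiplying by e^(4t) shifts s → s - 4, so L{e^(4*t)*cos(t)} = (s - 4)/((s - 4)^2 + 1).
Then apply L{t^2·g(t)} = (-1)^2 d^2/ds^2[G(s)] with G(s) = (s - 4)/((s - 4)^2 + 1):
differentiating 2 times and applying the sign gives 2*(s - 4)*(s^2 - 8*s + 13)/(s^2 - 8*s + 17)^3.

F(s) = 2*(s - 4)*(s^2 - 8*s + 13)/(s^2 - 8*s + 17)^3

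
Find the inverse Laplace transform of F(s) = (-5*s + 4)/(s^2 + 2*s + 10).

Complete the square in the denominator: s^2 + 2*s + 10 = (s + 1)^2 + 3^2.
Split the numerator to match: -5*s + 4 = -5·(s + 1) + 3·3.
Invert each term: -5·(s + 1)/((s + 1)^2 + 9) ↔ -5e^(-t)cos(3t); 3·3/((s + 1)^2 + 9) ↔ 3e^(-t)sin(3t).

3*exp(-t)*sin(3*t) - 5*exp(-t)*cos(3*t)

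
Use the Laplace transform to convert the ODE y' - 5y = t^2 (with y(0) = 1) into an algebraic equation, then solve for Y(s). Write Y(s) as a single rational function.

Y(s) = (s^3 + 2)/(s^4 - 5*s^3)

Apply the Laplace transform to the equation.
The derivative rules (L{y'} = sY - y(0) = sY - 1) turn the left side into (s - 5)Y - (1).
The right side is L{t^2} = 2/s^3.
So (s - 5)Y = 2/s^3 + (1).
Isolate Y and clear denominators.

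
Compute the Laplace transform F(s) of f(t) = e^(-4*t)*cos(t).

L{cos(t)} = s/(s^2 + 1).
By the first shifting theorem, multiplying by e^(-4t) replaces s with s + 4.

F(s) = (s + 4)/((s + 4)^2 + 1)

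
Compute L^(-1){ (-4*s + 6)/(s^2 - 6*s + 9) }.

Factor the denominator: s^2 - 6*s + 9 = (s - 3)^2.
Partial fraction decomposition gives [-4/(s - 3)] + [-6/(s - 3)^2].
Invert each term: -4/(s - 3) ↔ -4e^(3t); -6/(s - 3)^2 ↔ -6t·e^(3t).

-6*t*exp(3*t) - 4*exp(3*t)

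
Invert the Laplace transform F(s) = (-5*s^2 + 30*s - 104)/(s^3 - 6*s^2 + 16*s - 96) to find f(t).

Factor the denominator: s^3 - 6*s^2 + 16*s - 96 = (s - 6)*(s^2 + 16).
Partial fraction decomposition gives [-2/(s - 6)] + [-3*s/(s^2 + 16)] + [12/(s^2 + 16)].
Invert each term: -2/(s - 6) ↔ -2e^(6t); -3·s/(s^2 + 16) ↔ -3cos(4t); 3·4/(s^2 + 16) ↔ 3sin(4t).

f(t) = -2*exp(6*t) + 3*sin(4*t) - 3*cos(4*t)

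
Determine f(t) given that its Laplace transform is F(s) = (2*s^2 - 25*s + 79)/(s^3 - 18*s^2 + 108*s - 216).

f(t) = t^2*exp(6*t)/2 - t*exp(6*t) + 2*exp(6*t)

Factor the denominator: s^3 - 18*s^2 + 108*s - 216 = (s - 6)^3.
Partial fraction decomposition gives [2/(s - 6)] + [-1/(s - 6)^2] + [(s - 6)^(-3)].
Invert each term: 2/(s - 6) ↔ 2e^(6t); -1/(s - 6)^2 ↔ -t·e^(6t); 1/(s - 6)^3 ↔ (1/2)t^2·e^(6t).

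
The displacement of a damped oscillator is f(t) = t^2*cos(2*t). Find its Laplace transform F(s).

F(s) = 2*s*(s^2 - 12)/(s^2 + 4)^3

L{cos(2t)} = s/(s^2 + 4).
Then apply L{t^2·g(t)} = (-1)^2 d^2/ds^2[G(s)] with G(s) = s/(s^2 + 4):
differentiating 2 times and applying the sign gives 2*s*(s^2 - 12)/(s^2 + 4)^3.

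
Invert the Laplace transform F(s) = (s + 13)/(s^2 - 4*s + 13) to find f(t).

Complete the square in the denominator: s^2 - 4*s + 13 = (s - 2)^2 + 3^2.
Split the numerator to match: s + 13 = 1·(s - 2) + 5·3.
Invert each term: 1·(s - 2)/((s - 2)^2 + 9) ↔ e^(2t)cos(3t); 5·3/((s - 2)^2 + 9) ↔ 5e^(2t)sin(3t).

f(t) = 5*exp(2*t)*sin(3*t) + exp(2*t)*cos(3*t)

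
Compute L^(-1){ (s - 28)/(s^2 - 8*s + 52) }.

-4*exp(4*t)*sin(6*t) + exp(4*t)*cos(6*t)

Complete the square in the denominator: s^2 - 8*s + 52 = (s - 4)^2 + 6^2.
Split the numerator to match: s - 28 = 1·(s - 4) - 4·6.
Invert each term: 1·(s - 4)/((s - 4)^2 + 36) ↔ e^(4t)cos(6t); -4·6/((s - 4)^2 + 36) ↔ -4e^(4t)sin(6t).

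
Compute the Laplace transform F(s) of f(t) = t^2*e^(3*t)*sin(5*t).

L{sin(5t)} = 5/(s^2 + 25).
Multiplying by e^(3t) shifts s → s - 3, so L{e^(3*t)*sin(5*t)} = 5/((s - 3)^2 + 25).
Then apply L{t^2·g(t)} = (-1)^2 d^2/ds^2[G(s)] with G(s) = 5/((s - 3)^2 + 25):
differentiating 2 times and applying the sign gives 10*(3*s^2 - 18*s + 2)/(s^2 - 6*s + 34)^3.

F(s) = 10*(3*s^2 - 18*s + 2)/(s^2 - 6*s + 34)^3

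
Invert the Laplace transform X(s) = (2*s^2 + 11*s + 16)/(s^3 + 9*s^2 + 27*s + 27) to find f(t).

f(t) = t^2*exp(-3*t)/2 - t*exp(-3*t) + 2*exp(-3*t)

Factor the denominator: s^3 + 9*s^2 + 27*s + 27 = (s + 3)^3.
Partial fraction decomposition gives [2/(s + 3)] + [-1/(s + 3)^2] + [(s + 3)^(-3)].
Invert each term: 2/(s + 3) ↔ 2e^(-3t); -1/(s + 3)^2 ↔ -t·e^(-3t); 1/(s + 3)^3 ↔ (1/2)t^2·e^(-3t).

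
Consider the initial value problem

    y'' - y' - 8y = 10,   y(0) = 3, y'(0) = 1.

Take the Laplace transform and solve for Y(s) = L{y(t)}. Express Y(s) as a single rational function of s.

Apply the Laplace transform to the equation.
The derivative rules (L{y''} = s^2 Y - s·y(0) - y'(0) and L{y'} = sY - y(0), with y(0) = 3, y'(0) = 1) turn the left side into (s^2 - s - 8)Y - (3*s - 2).
The right side is L{10} = 10/s.
So (s^2 - s - 8)Y = 10/s + (3*s - 2).
Divide through and combine into a single rational function.

Y(s) = (3*s^2 - 2*s + 10)/(s^3 - s^2 - 8*s)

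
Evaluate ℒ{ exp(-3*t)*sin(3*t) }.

3/((s + 3)^2 + 9)

L{sin(3t)} = 3/(s^2 + 9).
By the first shifting theorem, multiplying by e^(-3t) replaces s with s + 3.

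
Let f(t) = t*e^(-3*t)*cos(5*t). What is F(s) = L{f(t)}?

F(s) = (s - 2)*(s + 8)/(s^2 + 6*s + 34)^2

L{cos(5t)} = s/(s^2 + 25).
Multiplying by e^(-3t) shifts s → s + 3, so L{e^(-3*t)*cos(5*t)} = (s + 3)/((s + 3)^2 + 25).
Then apply L{t·g(t)} = -d/ds[G(s)] with G(s) = (s + 3)/((s + 3)^2 + 25):
differentiating 1 time and applying the sign gives (s - 2)*(s + 8)/(s^2 + 6*s + 34)^2.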